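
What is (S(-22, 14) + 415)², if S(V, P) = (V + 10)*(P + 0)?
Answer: 61009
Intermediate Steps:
S(V, P) = P*(10 + V) (S(V, P) = (10 + V)*P = P*(10 + V))
(S(-22, 14) + 415)² = (14*(10 - 22) + 415)² = (14*(-12) + 415)² = (-168 + 415)² = 247² = 61009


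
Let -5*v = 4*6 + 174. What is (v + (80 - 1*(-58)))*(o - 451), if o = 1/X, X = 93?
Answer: -6878488/155 ≈ -44377.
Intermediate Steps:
v = -198/5 (v = -(4*6 + 174)/5 = -(24 + 174)/5 = -1/5*198 = -198/5 ≈ -39.600)
o = 1/93 ≈ 0.010753
(v + (80 - 1*(-58)))*(o - 451) = (-198/5 + (80 - 1*(-58)))*(1/93 - 451) = (-198/5 + (80 + 58))*(-41942/93) = (-198/5 + 138)*(-41942/93) = (492/5)*(-41942/93) = -6878488/155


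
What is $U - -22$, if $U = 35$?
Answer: $57$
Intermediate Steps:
$U - -22 = 35 - -22 = 35 + 22 = 57$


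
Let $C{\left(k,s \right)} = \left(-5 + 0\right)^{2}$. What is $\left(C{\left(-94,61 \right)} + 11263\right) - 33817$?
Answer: $-22529$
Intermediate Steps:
$C{\left(k,s \right)} = 25$ ($C{\left(k,s \right)} = \left(-5\right)^{2} = 25$)
$\left(C{\left(-94,61 \right)} + 11263\right) - 33817 = \left(25 + 11263\right) - 33817 = 11288 - 33817 = -22529$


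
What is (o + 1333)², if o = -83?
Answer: 1562500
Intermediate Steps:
(o + 1333)² = (-83 + 1333)² = 1250² = 1562500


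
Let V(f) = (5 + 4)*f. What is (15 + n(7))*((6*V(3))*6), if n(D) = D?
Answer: 21384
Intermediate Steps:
V(f) = 9*f
(15 + n(7))*((6*V(3))*6) = (15 + 7)*((6*(9*3))*6) = 22*((6*27)*6) = 22*(162*6) = 22*972 = 21384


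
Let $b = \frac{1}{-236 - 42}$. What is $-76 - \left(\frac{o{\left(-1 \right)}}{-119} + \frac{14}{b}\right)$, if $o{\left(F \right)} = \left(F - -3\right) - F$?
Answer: $\frac{454107}{119} \approx 3816.0$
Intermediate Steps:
$o{\left(F \right)} = 3$ ($o{\left(F \right)} = \left(F + 3\right) - F = \left(3 + F\right) - F = 3$)
$b = - \frac{1}{278}$ ($b = \frac{1}{-278} = - \frac{1}{278} \approx -0.0035971$)
$-76 - \left(\frac{o{\left(-1 \right)}}{-119} + \frac{14}{b}\right) = -76 - \left(\frac{3}{-119} + \frac{14}{- \frac{1}{278}}\right) = -76 - \left(3 \left(- \frac{1}{119}\right) + 14 \left(-278\right)\right) = -76 - \left(- \frac{3}{119} - 3892\right) = -76 - - \frac{463151}{119} = -76 + \frac{463151}{119} = \frac{454107}{119}$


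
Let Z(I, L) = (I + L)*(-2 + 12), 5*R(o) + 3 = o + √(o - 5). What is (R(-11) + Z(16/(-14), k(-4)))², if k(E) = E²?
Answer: 5205924/245 + 40816*I/175 ≈ 21249.0 + 233.23*I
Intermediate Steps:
R(o) = -⅗ + o/5 + √(-5 + o)/5 (R(o) = -⅗ + (o + √(o - 5))/5 = -⅗ + (o + √(-5 + o))/5 = -⅗ + (o/5 + √(-5 + o)/5) = -⅗ + o/5 + √(-5 + o)/5)
Z(I, L) = 10*I + 10*L (Z(I, L) = (I + L)*10 = 10*I + 10*L)
(R(-11) + Z(16/(-14), k(-4)))² = ((-⅗ + (⅕)*(-11) + √(-5 - 11)/5) + (10*(16/(-14)) + 10*(-4)²))² = ((-⅗ - 11/5 + √(-16)/5) + (10*(16*(-1/14)) + 10*16))² = ((-⅗ - 11/5 + (4*I)/5) + (10*(-8/7) + 160))² = ((-⅗ - 11/5 + 4*I/5) + (-80/7 + 160))² = ((-14/5 + 4*I/5) + 1040/7)² = (5102/35 + 4*I/5)²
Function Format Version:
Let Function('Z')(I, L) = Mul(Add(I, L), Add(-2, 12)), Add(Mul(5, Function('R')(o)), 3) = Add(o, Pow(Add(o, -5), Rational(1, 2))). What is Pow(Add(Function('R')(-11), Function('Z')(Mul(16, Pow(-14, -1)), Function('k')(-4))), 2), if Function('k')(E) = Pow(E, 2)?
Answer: Add(Rational(5205924, 245), Mul(Rational(40816, 175), I)) ≈ Add(21249., Mul(233.23, I))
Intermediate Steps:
Function('R')(o) = Add(Rational(-3, 5), Mul(Rational(1, 5), o), Mul(Rational(1, 5), Pow(Add(-5, o), Rational(1, 2)))) (Function('R')(o) = Add(Rational(-3, 5), Mul(Rational(1, 5), Add(o, Pow(Add(o, -5), Rational(1, 2))))) = Add(Rational(-3, 5), Mul(Rational(1, 5), Add(o, Pow(Add(-5, o), Rational(1, 2))))) = Add(Rational(-3, 5), Add(Mul(Rational(1, 5), o), Mul(Rational(1, 5), Pow(Add(-5, o), Rational(1, 2))))) = Add(Rational(-3, 5), Mul(Rational(1, 5), o), Mul(Rational(1, 5), Pow(Add(-5, o), Rational(1, 2)))))
Function('Z')(I, L) = Add(Mul(10, I), Mul(10, L)) (Function('Z')(I, L) = Mul(Add(I, L), 10) = Add(Mul(10, I), Mul(10, L)))
Pow(Add(Function('R')(-11), Function('Z')(Mul(16, Pow(-14, -1)), Function('k')(-4))), 2) = Pow(Add(Add(Rational(-3, 5), Mul(Rational(1, 5), -11), Mul(Rational(1, 5), Pow(Add(-5, -11), Rational(1, 2)))), Add(Mul(10, Mul(16, Pow(-14, -1))), Mul(10, Pow(-4, 2)))), 2) = Pow(Add(Add(Rational(-3, 5), Rational(-11, 5), Mul(Rational(1, 5), Pow(-16, Rational(1, 2)))), Add(Mul(10, Mul(16, Rational(-1, 14))), Mul(10, 16))), 2) = Pow(Add(Add(Rational(-3, 5), Rational(-11, 5), Mul(Rational(1, 5), Mul(4, I))), Add(Mul(10, Rational(-8, 7)), 160)), 2) = Pow(Add(Add(Rational(-3, 5), Rational(-11, 5), Mul(Rational(4, 5), I)), Add(Rational(-80, 7), 160)), 2) = Pow(Add(Add(Rational(-14, 5), Mul(Rational(4, 5), I)), Rational(1040, 7)), 2) = Pow(Add(Rational(5102, 35), Mul(Rational(4, 5), I)), 2)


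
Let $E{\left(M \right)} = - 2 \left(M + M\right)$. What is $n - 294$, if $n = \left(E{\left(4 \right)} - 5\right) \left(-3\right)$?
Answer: $-231$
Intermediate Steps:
$E{\left(M \right)} = - 4 M$ ($E{\left(M \right)} = - 2 \cdot 2 M = - 4 M$)
$n = 63$ ($n = \left(\left(-4\right) 4 - 5\right) \left(-3\right) = \left(-16 - 5\right) \left(-3\right) = \left(-21\right) \left(-3\right) = 63$)
$n - 294 = 63 - 294 = -231$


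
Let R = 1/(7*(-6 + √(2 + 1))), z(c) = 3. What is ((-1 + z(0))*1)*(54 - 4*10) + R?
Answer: 2154/77 - √3/231 ≈ 27.967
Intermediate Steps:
R = 1/(-42 + 7*√3) (R = 1/(7*(-6 + √3)) = 1/(-42 + 7*√3) ≈ -0.033472)
((-1 + z(0))*1)*(54 - 4*10) + R = ((-1 + 3)*1)*(54 - 4*10) + (-2/77 - √3/231) = (2*1)*(54 - 1*40) + (-2/77 - √3/231) = 2*(54 - 40) + (-2/77 - √3/231) = 2*14 + (-2/77 - √3/231) = 28 + (-2/77 - √3/231) = 2154/77 - √3/231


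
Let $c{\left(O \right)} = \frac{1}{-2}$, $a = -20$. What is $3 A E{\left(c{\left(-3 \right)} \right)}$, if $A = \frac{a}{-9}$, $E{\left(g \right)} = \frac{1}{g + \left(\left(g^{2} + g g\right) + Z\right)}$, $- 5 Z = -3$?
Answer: $\frac{100}{9} \approx 11.111$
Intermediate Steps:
$Z = \frac{3}{5}$ ($Z = \left(- \frac{1}{5}\right) \left(-3\right) = \frac{3}{5} \approx 0.6$)
$c{\left(O \right)} = - \frac{1}{2}$
$E{\left(g \right)} = \frac{1}{\frac{3}{5} + g + 2 g^{2}}$ ($E{\left(g \right)} = \frac{1}{g + \left(\left(g^{2} + g g\right) + \frac{3}{5}\right)} = \frac{1}{g + \left(\left(g^{2} + g^{2}\right) + \frac{3}{5}\right)} = \frac{1}{g + \left(2 g^{2} + \frac{3}{5}\right)} = \frac{1}{g + \left(\frac{3}{5} + 2 g^{2}\right)} = \frac{1}{\frac{3}{5} + g + 2 g^{2}}$)
$A = \frac{20}{9}$ ($A = - \frac{20}{-9} = \left(-20\right) \left(- \frac{1}{9}\right) = \frac{20}{9} \approx 2.2222$)
$3 A E{\left(c{\left(-3 \right)} \right)} = 3 \cdot \frac{20}{9} \frac{5}{3 + 5 \left(- \frac{1}{2}\right) + 10 \left(- \frac{1}{2}\right)^{2}} = \frac{20 \frac{5}{3 - \frac{5}{2} + 10 \cdot \frac{1}{4}}}{3} = \frac{20 \frac{5}{3 - \frac{5}{2} + \frac{5}{2}}}{3} = \frac{20 \cdot \frac{5}{3}}{3} = \frac{20 \cdot 5 \cdot \frac{1}{3}}{3} = \frac{20}{3} \cdot \frac{5}{3} = \frac{100}{9}$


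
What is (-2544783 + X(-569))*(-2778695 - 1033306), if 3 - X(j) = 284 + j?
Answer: 9699617484495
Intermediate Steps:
X(j) = -281 - j (X(j) = 3 - (284 + j) = 3 + (-284 - j) = -281 - j)
(-2544783 + X(-569))*(-2778695 - 1033306) = (-2544783 + (-281 - 1*(-569)))*(-2778695 - 1033306) = (-2544783 + (-281 + 569))*(-3812001) = (-2544783 + 288)*(-3812001) = -2544495*(-3812001) = 9699617484495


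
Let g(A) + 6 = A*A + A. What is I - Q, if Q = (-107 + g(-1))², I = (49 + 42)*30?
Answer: -10039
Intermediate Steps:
g(A) = -6 + A + A² (g(A) = -6 + (A*A + A) = -6 + (A² + A) = -6 + (A + A²) = -6 + A + A²)
I = 2730 (I = 91*30 = 2730)
Q = 12769 (Q = (-107 + (-6 - 1 + (-1)²))² = (-107 + (-6 - 1 + 1))² = (-107 - 6)² = (-113)² = 12769)
I - Q = 2730 - 1*12769 = 2730 - 12769 = -10039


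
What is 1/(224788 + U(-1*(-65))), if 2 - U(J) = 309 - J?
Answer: 1/224546 ≈ 4.4534e-6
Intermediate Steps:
U(J) = -307 + J (U(J) = 2 - (309 - J) = 2 + (-309 + J) = -307 + J)
1/(224788 + U(-1*(-65))) = 1/(224788 + (-307 - 1*(-65))) = 1/(224788 + (-307 + 65)) = 1/(224788 - 242) = 1/224546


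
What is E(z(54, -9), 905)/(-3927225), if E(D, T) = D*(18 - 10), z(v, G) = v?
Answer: -144/1309075 ≈ -0.00011000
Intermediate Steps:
E(D, T) = 8*D (E(D, T) = D*8 = 8*D)
E(z(54, -9), 905)/(-3927225) = (8*54)/(-3927225) = 432*(-1/3927225) = -144/1309075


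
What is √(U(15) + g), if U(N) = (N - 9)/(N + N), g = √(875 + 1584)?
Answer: √(5 + 25*√2459)/5 ≈ 7.0561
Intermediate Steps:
g = √2459 ≈ 49.588
U(N) = (-9 + N)/(2*N) (U(N) = (-9 + N)/((2*N)) = (-9 + N)*(1/(2*N)) = (-9 + N)/(2*N))
√(U(15) + g) = √((½)*(-9 + 15)/15 + √2459) = √((½)*(1/15)*6 + √2459) = √(⅕ + √2459)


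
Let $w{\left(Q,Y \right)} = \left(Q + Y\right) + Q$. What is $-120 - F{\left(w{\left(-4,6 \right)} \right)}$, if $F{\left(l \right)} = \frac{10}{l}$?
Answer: $-115$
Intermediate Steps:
$w{\left(Q,Y \right)} = Y + 2 Q$
$-120 - F{\left(w{\left(-4,6 \right)} \right)} = -120 - \frac{10}{6 + 2 \left(-4\right)} = -120 - \frac{10}{6 - 8} = -120 - \frac{10}{-2} = -120 - 10 \left(- \frac{1}{2}\right) = -120 - -5 = -120 + 5 = -115$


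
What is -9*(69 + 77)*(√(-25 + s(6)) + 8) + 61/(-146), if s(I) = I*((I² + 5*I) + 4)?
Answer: -1534813/146 - 1314*√395 ≈ -36628.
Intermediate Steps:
s(I) = I*(4 + I² + 5*I)
-9*(69 + 77)*(√(-25 + s(6)) + 8) + 61/(-146) = -9*(69 + 77)*(√(-25 + 6*(4 + 6² + 5*6)) + 8) + 61/(-146) = -1314*(√(-25 + 6*(4 + 36 + 30)) + 8) + 61*(-1/146) = -1314*(√(-25 + 6*70) + 8) - 61/146 = -1314*(√(-25 + 420) + 8) - 61/146 = -1314*(√395 + 8) - 61/146 = -1314*(8 + √395) - 61/146 = -9*(1168 + 146*√395) - 61/146 = (-10512 - 1314*√395) - 61/146 = -1534813/146 - 1314*√395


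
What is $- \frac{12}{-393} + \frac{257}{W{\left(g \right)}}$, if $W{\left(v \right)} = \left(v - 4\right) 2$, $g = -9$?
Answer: $- \frac{33563}{3406} \approx -9.8541$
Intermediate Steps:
$W{\left(v \right)} = -8 + 2 v$ ($W{\left(v \right)} = \left(-4 + v\right) 2 = -8 + 2 v$)
$- \frac{12}{-393} + \frac{257}{W{\left(g \right)}} = - \frac{12}{-393} + \frac{257}{-8 + 2 \left(-9\right)} = \left(-12\right) \left(- \frac{1}{393}\right) + \frac{257}{-8 - 18} = \frac{4}{131} + \frac{257}{-26} = \frac{4}{131} + 257 \left(- \frac{1}{26}\right) = \frac{4}{131} - \frac{257}{26} = - \frac{33563}{3406}$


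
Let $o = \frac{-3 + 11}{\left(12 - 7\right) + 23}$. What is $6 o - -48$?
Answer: $\frac{348}{7} \approx 49.714$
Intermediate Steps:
$o = \frac{2}{7}$ ($o = \frac{8}{\left(12 - 7\right) + 23} = \frac{8}{5 + 23} = \frac{8}{28} = 8 \cdot \frac{1}{28} = \frac{2}{7} \approx 0.28571$)
$6 o - -48 = 6 \cdot \frac{2}{7} - -48 = \frac{12}{7} + 48 = \frac{348}{7}$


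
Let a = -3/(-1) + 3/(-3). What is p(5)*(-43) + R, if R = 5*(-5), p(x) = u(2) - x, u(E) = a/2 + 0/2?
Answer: 147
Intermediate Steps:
a = 2 (a = -3*(-1) + 3*(-⅓) = 3 - 1 = 2)
u(E) = 1 (u(E) = 2/2 + 0/2 = 2*(½) + 0*(½) = 1 + 0 = 1)
p(x) = 1 - x
R = -25
p(5)*(-43) + R = (1 - 1*5)*(-43) - 25 = (1 - 5)*(-43) - 25 = -4*(-43) - 25 = 172 - 25 = 147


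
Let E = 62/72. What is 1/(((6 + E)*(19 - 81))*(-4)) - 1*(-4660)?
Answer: 71363249/15314 ≈ 4660.0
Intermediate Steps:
E = 31/36 (E = 62*(1/72) = 31/36 ≈ 0.86111)
1/(((6 + E)*(19 - 81))*(-4)) - 1*(-4660) = 1/(((6 + 31/36)*(19 - 81))*(-4)) - 1*(-4660) = 1/(((247/36)*(-62))*(-4)) + 4660 = 1/(-7657/18*(-4)) + 4660 = 1/(15314/9) + 4660 = 9/15314 + 4660 = 71363249/15314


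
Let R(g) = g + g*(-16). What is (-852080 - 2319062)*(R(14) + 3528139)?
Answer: -11187563824918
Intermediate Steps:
R(g) = -15*g (R(g) = g - 16*g = -15*g)
(-852080 - 2319062)*(R(14) + 3528139) = (-852080 - 2319062)*(-15*14 + 3528139) = -3171142*(-210 + 3528139) = -3171142*3527929 = -11187563824918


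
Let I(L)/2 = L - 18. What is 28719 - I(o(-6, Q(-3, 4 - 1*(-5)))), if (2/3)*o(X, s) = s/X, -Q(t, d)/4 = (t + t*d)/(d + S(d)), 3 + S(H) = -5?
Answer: 28815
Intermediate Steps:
S(H) = -8 (S(H) = -3 - 5 = -8)
Q(t, d) = -4*(t + d*t)/(-8 + d) (Q(t, d) = -4*(t + t*d)/(d - 8) = -4*(t + d*t)/(-8 + d))
o(X, s) = 3*s/(2*X) (o(X, s) = 3*(s/X)/2 = 3*s/(2*X))
I(L) = -36 + 2*L (I(L) = 2*(L - 18) = 2*(-18 + L) = -36 + 2*L)
28719 - I(o(-6, Q(-3, 4 - 1*(-5)))) = 28719 - (-36 + 2*((3/2)*(-4*(-3)*(1 + (4 - 1*(-5)))/(-8 + (4 - 1*(-5))))/(-6))) = 28719 - (-36 + 2*((3/2)*(-4*(-3)*(1 + (4 + 5))/(-8 + (4 + 5)))*(-1/6))) = 28719 - (-36 + 2*((3/2)*(-4*(-3)*(1 + 9)/(-8 + 9))*(-1/6))) = 28719 - (-36 + 2*((3/2)*(-4*(-3)*10/1)*(-1/6))) = 28719 - (-36 + 2*((3/2)*(-4*(-3)*1*10)*(-1/6))) = 28719 - (-36 + 2*((3/2)*120*(-1/6))) = 28719 - (-36 + 2*(-30)) = 28719 - (-36 - 60) = 28719 - 1*(-96) = 28719 + 96 = 28815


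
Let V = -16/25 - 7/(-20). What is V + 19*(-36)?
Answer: -68429/100 ≈ -684.29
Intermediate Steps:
V = -29/100 (V = -16*1/25 - 7*(-1/20) = -16/25 + 7/20 = -29/100 ≈ -0.29000)
V + 19*(-36) = -29/100 + 19*(-36) = -29/100 - 684 = -68429/100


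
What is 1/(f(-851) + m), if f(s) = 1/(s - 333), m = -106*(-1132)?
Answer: 1184/142070527 ≈ 8.3339e-6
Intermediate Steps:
m = 119992
f(s) = 1/(-333 + s)
1/(f(-851) + m) = 1/(1/(-333 - 851) + 119992) = 1/(1/(-1184) + 119992) = 1/(-1/1184 + 119992) = 1/(142070527/1184) = 1184/142070527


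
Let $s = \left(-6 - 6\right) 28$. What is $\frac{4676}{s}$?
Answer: $- \frac{167}{12} \approx -13.917$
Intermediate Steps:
$s = -336$ ($s = \left(-12\right) 28 = -336$)
$\frac{4676}{s} = \frac{4676}{-336} = 4676 \left(- \frac{1}{336}\right) = - \frac{167}{12}$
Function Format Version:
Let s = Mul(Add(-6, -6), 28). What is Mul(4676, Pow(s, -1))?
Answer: Rational(-167, 12) ≈ -13.917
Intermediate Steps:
s = -336 (s = Mul(-12, 28) = -336)
Mul(4676, Pow(s, -1)) = Mul(4676, Pow(-336, -1)) = Mul(4676, Rational(-1, 336)) = Rational(-167, 12)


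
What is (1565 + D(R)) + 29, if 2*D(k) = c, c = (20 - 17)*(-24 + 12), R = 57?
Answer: 1576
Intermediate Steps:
c = -36 (c = 3*(-12) = -36)
D(k) = -18 (D(k) = (1/2)*(-36) = -18)
(1565 + D(R)) + 29 = (1565 - 18) + 29 = 1547 + 29 = 1576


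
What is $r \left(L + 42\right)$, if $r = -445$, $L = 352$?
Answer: $-175330$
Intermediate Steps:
$r \left(L + 42\right) = - 445 \left(352 + 42\right) = \left(-445\right) 394 = -175330$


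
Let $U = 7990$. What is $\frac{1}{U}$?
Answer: $\frac{1}{7990} \approx 0.00012516$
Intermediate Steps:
$\frac{1}{U} = \frac{1}{7990}$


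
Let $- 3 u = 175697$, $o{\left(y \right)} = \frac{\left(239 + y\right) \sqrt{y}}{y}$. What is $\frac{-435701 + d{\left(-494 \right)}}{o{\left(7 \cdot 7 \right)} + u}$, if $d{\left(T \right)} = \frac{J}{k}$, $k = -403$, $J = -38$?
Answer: $\frac{737467353}{99058609} \approx 7.4448$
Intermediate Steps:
$o{\left(y \right)} = \frac{239 + y}{\sqrt{y}}$ ($o{\left(y \right)} = \frac{\sqrt{y} \left(239 + y\right)}{y} = \frac{239 + y}{\sqrt{y}}$)
$u = - \frac{175697}{3}$ ($u = \left(- \frac{1}{3}\right) 175697 = - \frac{175697}{3} \approx -58566.0$)
$d{\left(T \right)} = \frac{38}{403}$ ($d{\left(T \right)} = - \frac{38}{-403} = \left(-38\right) \left(- \frac{1}{403}\right) = \frac{38}{403}$)
$\frac{-435701 + d{\left(-494 \right)}}{o{\left(7 \cdot 7 \right)} + u} = \frac{-435701 + \frac{38}{403}}{\frac{239 + 7 \cdot 7}{7} - \frac{175697}{3}} = - \frac{175587465}{403 \left(\frac{239 + 49}{7} - \frac{175697}{3}\right)} = - \frac{175587465}{403 \left(\frac{1}{7} \cdot 288 - \frac{175697}{3}\right)} = - \frac{175587465}{403 \left(\frac{288}{7} - \frac{175697}{3}\right)} = - \frac{175587465}{403 \left(- \frac{1229015}{21}\right)} = \left(- \frac{175587465}{403}\right) \left(- \frac{21}{1229015}\right) = \frac{737467353}{99058609}$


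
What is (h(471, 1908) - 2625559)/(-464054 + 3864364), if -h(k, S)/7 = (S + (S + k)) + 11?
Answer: -531129/680062 ≈ -0.78100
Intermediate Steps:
h(k, S) = -77 - 14*S - 7*k (h(k, S) = -7*((S + (S + k)) + 11) = -7*((k + 2*S) + 11) = -7*(11 + k + 2*S) = -77 - 14*S - 7*k)
(h(471, 1908) - 2625559)/(-464054 + 3864364) = ((-77 - 14*1908 - 7*471) - 2625559)/(-464054 + 3864364) = ((-77 - 26712 - 3297) - 2625559)/3400310 = (-30086 - 2625559)*(1/3400310) = -2655645*1/3400310 = -531129/680062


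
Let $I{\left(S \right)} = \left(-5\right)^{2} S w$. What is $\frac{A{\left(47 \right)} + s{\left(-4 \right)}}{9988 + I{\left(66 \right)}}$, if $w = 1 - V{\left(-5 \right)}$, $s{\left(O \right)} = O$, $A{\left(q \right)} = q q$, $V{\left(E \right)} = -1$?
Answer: $\frac{2205}{13288} \approx 0.16594$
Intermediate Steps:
$A{\left(q \right)} = q^{2}$
$w = 2$ ($w = 1 - -1 = 1 + 1 = 2$)
$I{\left(S \right)} = 50 S$ ($I{\left(S \right)} = \left(-5\right)^{2} S 2 = 25 \cdot 2 S = 50 S$)
$\frac{A{\left(47 \right)} + s{\left(-4 \right)}}{9988 + I{\left(66 \right)}} = \frac{47^{2} - 4}{9988 + 50 \cdot 66} = \frac{2209 - 4}{9988 + 3300} = \frac{2205}{13288}$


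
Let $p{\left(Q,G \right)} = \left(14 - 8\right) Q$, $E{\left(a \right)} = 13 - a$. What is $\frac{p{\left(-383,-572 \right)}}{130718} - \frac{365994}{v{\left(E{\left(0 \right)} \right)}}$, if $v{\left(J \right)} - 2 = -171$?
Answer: $\frac{23920807665}{11045671} \approx 2165.6$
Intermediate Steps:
$p{\left(Q,G \right)} = 6 Q$
$v{\left(J \right)} = -169$ ($v{\left(J \right)} = 2 - 171 = -169$)
$\frac{p{\left(-383,-572 \right)}}{130718} - \frac{365994}{v{\left(E{\left(0 \right)} \right)}} = \frac{6 \left(-383\right)}{130718} - \frac{365994}{-169} = \left(-2298\right) \frac{1}{130718} - - \frac{365994}{169} = - \frac{1149}{65359} + \frac{365994}{169} = \frac{23920807665}{11045671}$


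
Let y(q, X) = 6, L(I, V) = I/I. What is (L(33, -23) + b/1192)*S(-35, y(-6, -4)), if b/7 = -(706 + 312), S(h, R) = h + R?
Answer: 86043/596 ≈ 144.37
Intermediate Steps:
L(I, V) = 1
S(h, R) = R + h
b = -7126 (b = 7*(-(706 + 312)) = 7*(-1*1018) = 7*(-1018) = -7126)
(L(33, -23) + b/1192)*S(-35, y(-6, -4)) = (1 - 7126/1192)*(6 - 35) = (1 - 7126*1/1192)*(-29) = (1 - 3563/596)*(-29) = -2967/596*(-29) = 86043/596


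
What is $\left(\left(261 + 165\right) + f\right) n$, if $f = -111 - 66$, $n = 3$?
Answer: $747$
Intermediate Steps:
$f = -177$ ($f = -111 - 66 = -177$)
$\left(\left(261 + 165\right) + f\right) n = \left(\left(261 + 165\right) - 177\right) 3 = \left(426 - 177\right) 3 = 249 \cdot 3 = 747$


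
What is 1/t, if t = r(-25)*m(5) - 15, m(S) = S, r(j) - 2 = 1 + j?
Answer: -1/125 ≈ -0.0080000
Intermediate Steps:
r(j) = 3 + j (r(j) = 2 + (1 + j) = 3 + j)
t = -125 (t = (3 - 25)*5 - 15 = -22*5 - 15 = -110 - 15 = -125)
1/t = 1/(-125) = -1/125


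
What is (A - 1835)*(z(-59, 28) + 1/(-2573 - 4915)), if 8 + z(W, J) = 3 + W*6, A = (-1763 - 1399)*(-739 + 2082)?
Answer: 11420521829393/7488 ≈ 1.5252e+9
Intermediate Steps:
A = -4246566 (A = -3162*1343 = -4246566)
z(W, J) = -5 + 6*W (z(W, J) = -8 + (3 + W*6) = -8 + (3 + 6*W) = -5 + 6*W)
(A - 1835)*(z(-59, 28) + 1/(-2573 - 4915)) = (-4246566 - 1835)*((-5 + 6*(-59)) + 1/(-2573 - 4915)) = -4248401*((-5 - 354) + 1/(-7488)) = -4248401*(-359 - 1/7488) = -4248401*(-2688193/7488) = 11420521829393/7488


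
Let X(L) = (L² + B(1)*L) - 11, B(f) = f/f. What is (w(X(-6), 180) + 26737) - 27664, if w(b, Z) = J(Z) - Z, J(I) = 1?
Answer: -1106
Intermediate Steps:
B(f) = 1
X(L) = -11 + L + L² (X(L) = (L² + 1*L) - 11 = (L² + L) - 11 = (L + L²) - 11 = -11 + L + L²)
w(b, Z) = 1 - Z
(w(X(-6), 180) + 26737) - 27664 = ((1 - 1*180) + 26737) - 27664 = ((1 - 180) + 26737) - 27664 = (-179 + 26737) - 27664 = 26558 - 27664 = -1106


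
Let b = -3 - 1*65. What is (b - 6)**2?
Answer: 5476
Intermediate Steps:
b = -68 (b = -3 - 65 = -68)
(b - 6)**2 = (-68 - 6)**2 = (-74)**2 = 5476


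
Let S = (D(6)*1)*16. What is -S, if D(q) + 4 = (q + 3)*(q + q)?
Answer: -1664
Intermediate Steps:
D(q) = -4 + 2*q*(3 + q) (D(q) = -4 + (q + 3)*(q + q) = -4 + (3 + q)*(2*q) = -4 + 2*q*(3 + q))
S = 1664 (S = ((-4 + 2*6² + 6*6)*1)*16 = ((-4 + 2*36 + 36)*1)*16 = ((-4 + 72 + 36)*1)*16 = (104*1)*16 = 104*16 = 1664)
-S = -1*1664 = -1664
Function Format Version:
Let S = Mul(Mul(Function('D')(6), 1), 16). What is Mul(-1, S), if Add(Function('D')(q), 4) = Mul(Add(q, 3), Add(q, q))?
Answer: -1664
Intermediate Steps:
Function('D')(q) = Add(-4, Mul(2, q, Add(3, q))) (Function('D')(q) = Add(-4, Mul(Add(q, 3), Add(q, q))) = Add(-4, Mul(Add(3, q), Mul(2, q))) = Add(-4, Mul(2, q, Add(3, q))))
S = 1664 (S = Mul(Mul(Add(-4, Mul(2, Pow(6, 2)), Mul(6, 6)), 1), 16) = Mul(Mul(Add(-4, Mul(2, 36), 36), 1), 16) = Mul(Mul(Add(-4, 72, 36), 1), 16) = Mul(Mul(104, 1), 16) = Mul(104, 16) = 1664)
Mul(-1, S) = Mul(-1, 1664) = -1664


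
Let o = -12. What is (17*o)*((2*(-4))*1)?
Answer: 1632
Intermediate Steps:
(17*o)*((2*(-4))*1) = (17*(-12))*((2*(-4))*1) = -(-1632) = -204*(-8) = 1632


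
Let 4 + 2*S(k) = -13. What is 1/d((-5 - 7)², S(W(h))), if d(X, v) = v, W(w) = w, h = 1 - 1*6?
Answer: -2/17 ≈ -0.11765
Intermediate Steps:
h = -5 (h = 1 - 6 = -5)
S(k) = -17/2 (S(k) = -2 + (½)*(-13) = -2 - 13/2 = -17/2)
1/d((-5 - 7)², S(W(h))) = 1/(-17/2) = -2/17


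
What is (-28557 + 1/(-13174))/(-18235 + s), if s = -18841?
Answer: 16356953/21236488 ≈ 0.77023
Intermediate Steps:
(-28557 + 1/(-13174))/(-18235 + s) = (-28557 + 1/(-13174))/(-18235 - 18841) = (-28557 - 1/13174)/(-37076) = -376209919/13174*(-1/37076) = 16356953/21236488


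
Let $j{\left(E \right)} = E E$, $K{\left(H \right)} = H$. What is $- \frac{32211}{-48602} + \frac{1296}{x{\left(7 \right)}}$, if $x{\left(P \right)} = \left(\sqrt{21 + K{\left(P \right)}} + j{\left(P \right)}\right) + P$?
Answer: $\frac{43183935}{1798274} - \frac{216 \sqrt{7}}{259} \approx 21.808$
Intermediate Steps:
$j{\left(E \right)} = E^{2}$
$x{\left(P \right)} = P + P^{2} + \sqrt{21 + P}$ ($x{\left(P \right)} = \left(\sqrt{21 + P} + P^{2}\right) + P = \left(P^{2} + \sqrt{21 + P}\right) + P = P + P^{2} + \sqrt{21 + P}$)
$- \frac{32211}{-48602} + \frac{1296}{x{\left(7 \right)}} = - \frac{32211}{-48602} + \frac{1296}{7 + 7^{2} + \sqrt{21 + 7}} = \left(-32211\right) \left(- \frac{1}{48602}\right) + \frac{1296}{7 + 49 + \sqrt{28}} = \frac{32211}{48602} + \frac{1296}{7 + 49 + 2 \sqrt{7}} = \frac{32211}{48602} + \frac{1296}{56 + 2 \sqrt{7}}$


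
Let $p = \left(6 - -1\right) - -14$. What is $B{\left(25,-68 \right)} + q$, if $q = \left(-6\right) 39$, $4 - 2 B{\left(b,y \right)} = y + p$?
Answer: $- \frac{417}{2} \approx -208.5$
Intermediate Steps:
$p = 21$ ($p = \left(6 + 1\right) + 14 = 7 + 14 = 21$)
$B{\left(b,y \right)} = - \frac{17}{2} - \frac{y}{2}$ ($B{\left(b,y \right)} = 2 - \frac{y + 21}{2} = 2 - \frac{21 + y}{2} = 2 - \left(\frac{21}{2} + \frac{y}{2}\right) = - \frac{17}{2} - \frac{y}{2}$)
$q = -234$
$B{\left(25,-68 \right)} + q = \left(- \frac{17}{2} - -34\right) - 234 = \left(- \frac{17}{2} + 34\right) - 234 = \frac{51}{2} - 234 = - \frac{417}{2}$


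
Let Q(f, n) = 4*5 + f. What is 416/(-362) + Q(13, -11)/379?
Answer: -72859/68599 ≈ -1.0621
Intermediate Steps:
Q(f, n) = 20 + f
416/(-362) + Q(13, -11)/379 = 416/(-362) + (20 + 13)/379 = 416*(-1/362) + 33*(1/379) = -208/181 + 33/379 = -72859/68599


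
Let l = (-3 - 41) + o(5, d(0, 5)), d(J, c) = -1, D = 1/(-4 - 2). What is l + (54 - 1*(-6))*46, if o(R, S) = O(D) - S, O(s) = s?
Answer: 16301/6 ≈ 2716.8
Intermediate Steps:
D = -1/6 (D = 1/(-6) = -1/6 ≈ -0.16667)
o(R, S) = -1/6 - S
l = -259/6 (l = (-3 - 41) + (-1/6 - 1*(-1)) = -44 + (-1/6 + 1) = -44 + 5/6 = -259/6 ≈ -43.167)
l + (54 - 1*(-6))*46 = -259/6 + (54 - 1*(-6))*46 = -259/6 + (54 + 6)*46 = -259/6 + 60*46 = -259/6 + 2760 = 16301/6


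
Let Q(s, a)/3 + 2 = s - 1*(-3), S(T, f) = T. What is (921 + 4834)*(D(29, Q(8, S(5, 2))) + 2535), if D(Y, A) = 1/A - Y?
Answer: 389400565/27 ≈ 1.4422e+7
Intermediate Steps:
Q(s, a) = 3 + 3*s (Q(s, a) = -6 + 3*(s - 1*(-3)) = -6 + 3*(s + 3) = -6 + 3*(3 + s) = -6 + (9 + 3*s) = 3 + 3*s)
(921 + 4834)*(D(29, Q(8, S(5, 2))) + 2535) = (921 + 4834)*((1/(3 + 3*8) - 1*29) + 2535) = 5755*((1/(3 + 24) - 29) + 2535) = 5755*((1/27 - 29) + 2535) = 5755*(-782/27 + 2535) = 5755*(67663/27) = 389400565/27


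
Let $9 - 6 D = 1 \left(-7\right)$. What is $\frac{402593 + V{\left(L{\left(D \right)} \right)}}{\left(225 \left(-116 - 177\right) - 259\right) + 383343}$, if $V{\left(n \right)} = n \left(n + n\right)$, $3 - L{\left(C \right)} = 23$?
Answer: $\frac{403393}{317159} \approx 1.2719$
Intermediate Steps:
$D = \frac{8}{3}$ ($D = \frac{3}{2} - \frac{1 \left(-7\right)}{6} = \frac{3}{2} - - \frac{7}{6} = \frac{3}{2} + \frac{7}{6} = \frac{8}{3} \approx 2.6667$)
$L{\left(C \right)} = -20$ ($L{\left(C \right)} = 3 - 23 = -20$)
$V{\left(n \right)} = 2 n^{2}$ ($V{\left(n \right)} = n 2 n = 2 n^{2}$)
$\frac{402593 + V{\left(L{\left(D \right)} \right)}}{\left(225 \left(-116 - 177\right) - 259\right) + 383343} = \frac{402593 + 2 \left(-20\right)^{2}}{\left(225 \left(-116 - 177\right) - 259\right) + 383343} = \frac{402593 + 2 \cdot 400}{\left(225 \left(-116 - 177\right) - 259\right) + 383343} = \frac{402593 + 800}{\left(225 \left(-293\right) - 259\right) + 383343} = \frac{403393}{\left(-65925 - 259\right) + 383343} = \frac{403393}{-66184 + 383343} = \frac{403393}{317159}$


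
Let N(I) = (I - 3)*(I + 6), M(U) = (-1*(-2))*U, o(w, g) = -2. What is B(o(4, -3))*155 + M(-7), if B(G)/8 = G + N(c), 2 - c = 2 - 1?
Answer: -19854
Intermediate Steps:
c = 1 (c = 2 - (2 - 1) = 2 - 1*1 = 2 - 1 = 1)
M(U) = 2*U
N(I) = (-3 + I)*(6 + I)
B(G) = -112 + 8*G (B(G) = 8*(G + (-18 + 1**2 + 3*1)) = 8*(G + (-18 + 1 + 3)) = 8*(G - 14) = 8*(-14 + G) = -112 + 8*G)
B(o(4, -3))*155 + M(-7) = (-112 + 8*(-2))*155 + 2*(-7) = (-112 - 16)*155 - 14 = -128*155 - 14 = -19840 - 14 = -19854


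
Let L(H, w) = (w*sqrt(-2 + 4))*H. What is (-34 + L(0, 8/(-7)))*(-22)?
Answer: 748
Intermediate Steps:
L(H, w) = H*w*sqrt(2) (L(H, w) = (w*sqrt(2))*H = H*w*sqrt(2))
(-34 + L(0, 8/(-7)))*(-22) = (-34 + 0*(8/(-7))*sqrt(2))*(-22) = (-34 + 0*(8*(-1/7))*sqrt(2))*(-22) = (-34 + 0*(-8/7)*sqrt(2))*(-22) = (-34 + 0)*(-22) = -34*(-22) = 748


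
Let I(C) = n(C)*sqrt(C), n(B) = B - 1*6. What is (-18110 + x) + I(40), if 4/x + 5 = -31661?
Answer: -286735632/15833 + 68*sqrt(10) ≈ -17895.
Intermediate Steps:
x = -2/15833 (x = 4/(-5 - 31661) = 4/(-31666) = 4*(-1/31666) = -2/15833 ≈ -0.00012632)
n(B) = -6 + B (n(B) = B - 6 = -6 + B)
I(C) = sqrt(C)*(-6 + C) (I(C) = (-6 + C)*sqrt(C) = sqrt(C)*(-6 + C))
(-18110 + x) + I(40) = (-18110 - 2/15833) + sqrt(40)*(-6 + 40) = -286735632/15833 + (2*sqrt(10))*34 = -286735632/15833 + 68*sqrt(10)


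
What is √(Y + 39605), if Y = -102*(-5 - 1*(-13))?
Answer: √38789 ≈ 196.95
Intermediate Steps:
Y = -816 (Y = -102*(-5 + 13) = -102*8 = -816)
√(Y + 39605) = √(-816 + 39605) = √38789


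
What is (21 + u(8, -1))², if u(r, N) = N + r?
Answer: 784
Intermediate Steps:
(21 + u(8, -1))² = (21 + (-1 + 8))² = (21 + 7)² = 28² = 784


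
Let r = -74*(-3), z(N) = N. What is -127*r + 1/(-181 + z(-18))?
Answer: -5610607/199 ≈ -28194.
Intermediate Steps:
r = 222
-127*r + 1/(-181 + z(-18)) = -127*222 + 1/(-181 - 18) = -28194 + 1/(-199) = -28194 - 1/199 = -5610607/199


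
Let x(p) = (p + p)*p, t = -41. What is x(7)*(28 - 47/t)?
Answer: 117110/41 ≈ 2856.3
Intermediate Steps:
x(p) = 2*p² (x(p) = (2*p)*p = 2*p²)
x(7)*(28 - 47/t) = (2*7²)*(28 - 47/(-41)) = (2*49)*(28 - 47*(-1/41)) = 98*(28 + 47/41) = 98*(1195/41) = 117110/41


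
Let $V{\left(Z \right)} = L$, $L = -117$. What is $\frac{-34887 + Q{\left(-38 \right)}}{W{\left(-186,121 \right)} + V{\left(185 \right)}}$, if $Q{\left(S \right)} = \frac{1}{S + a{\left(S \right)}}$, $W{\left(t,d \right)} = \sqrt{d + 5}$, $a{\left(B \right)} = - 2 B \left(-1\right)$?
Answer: $\frac{51702547}{171798} + \frac{3977119 \sqrt{14}}{515394} \approx 329.82$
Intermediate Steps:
$a{\left(B \right)} = 2 B$
$W{\left(t,d \right)} = \sqrt{5 + d}$
$Q{\left(S \right)} = \frac{1}{3 S}$ ($Q{\left(S \right)} = \frac{1}{S + 2 S} = \frac{1}{3 S}$)
$V{\left(Z \right)} = -117$
$\frac{-34887 + Q{\left(-38 \right)}}{W{\left(-186,121 \right)} + V{\left(185 \right)}} = \frac{-34887 + \frac{1}{3 \left(-38\right)}}{\sqrt{5 + 121} - 117} = \frac{-34887 + \frac{1}{3} \left(- \frac{1}{38}\right)}{\sqrt{126} - 117} = \frac{-34887 - \frac{1}{114}}{3 \sqrt{14} - 117} = - \frac{3977119}{114 \left(-117 + 3 \sqrt{14}\right)}$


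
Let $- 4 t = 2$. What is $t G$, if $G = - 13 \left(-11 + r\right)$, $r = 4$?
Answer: $- \frac{91}{2} \approx -45.5$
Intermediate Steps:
$t = - \frac{1}{2}$ ($t = \left(- \frac{1}{4}\right) 2 = - \frac{1}{2} \approx -0.5$)
$G = 91$ ($G = - 13 \left(-11 + 4\right) = \left(-13\right) \left(-7\right) = 91$)
$t G = \left(- \frac{1}{2}\right) 91 = - \frac{91}{2}$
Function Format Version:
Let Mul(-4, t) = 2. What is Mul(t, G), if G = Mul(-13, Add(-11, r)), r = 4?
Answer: Rational(-91, 2) ≈ -45.500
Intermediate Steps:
t = Rational(-1, 2) (t = Mul(Rational(-1, 4), 2) = Rational(-1, 2) ≈ -0.50000)
G = 91 (G = Mul(-13, Add(-11, 4)) = Mul(-13, -7) = 91)
Mul(t, G) = Mul(Rational(-1, 2), 91) = Rational(-91, 2)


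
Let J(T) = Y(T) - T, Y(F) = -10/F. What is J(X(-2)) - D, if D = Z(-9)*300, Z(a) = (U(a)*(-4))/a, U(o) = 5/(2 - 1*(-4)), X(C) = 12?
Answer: -2231/18 ≈ -123.94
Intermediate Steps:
U(o) = ⅚ (U(o) = 5/(2 + 4) = 5/6 = 5*(⅙) = ⅚)
J(T) = -T - 10/T (J(T) = -10/T - T = -T - 10/T)
Z(a) = -10/(3*a) (Z(a) = ((⅚)*(-4))/a = -10/(3*a))
D = 1000/9 (D = -10/3/(-9)*300 = -10/3*(-⅑)*300 = (10/27)*300 = 1000/9 ≈ 111.11)
J(X(-2)) - D = (-1*12 - 10/12) - 1*1000/9 = (-12 - 10*1/12) - 1000/9 = (-12 - ⅚) - 1000/9 = -77/6 - 1000/9 = -2231/18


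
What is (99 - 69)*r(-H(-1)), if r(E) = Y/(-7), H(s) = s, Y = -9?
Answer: 270/7 ≈ 38.571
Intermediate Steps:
r(E) = 9/7 (r(E) = -9/(-7) = -9*(-1/7) = 9/7)
(99 - 69)*r(-H(-1)) = (99 - 69)*(9/7) = 30*(9/7) = 270/7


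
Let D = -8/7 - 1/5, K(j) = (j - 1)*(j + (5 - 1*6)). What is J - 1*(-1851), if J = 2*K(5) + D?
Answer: 65858/35 ≈ 1881.7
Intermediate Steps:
K(j) = (-1 + j)² (K(j) = (-1 + j)*(j + (5 - 6)) = (-1 + j)*(j - 1) = (-1 + j)*(-1 + j) = (-1 + j)²)
D = -47/35 (D = -8*⅐ - 1*⅕ = -8/7 - ⅕ = -47/35 ≈ -1.3429)
J = 1073/35 (J = 2*(-1 + 5)² - 47/35 = 2*4² - 47/35 = 2*16 - 47/35 = 32 - 47/35 = 1073/35 ≈ 30.657)
J - 1*(-1851) = 1073/35 - 1*(-1851) = 1073/35 + 1851 = 65858/35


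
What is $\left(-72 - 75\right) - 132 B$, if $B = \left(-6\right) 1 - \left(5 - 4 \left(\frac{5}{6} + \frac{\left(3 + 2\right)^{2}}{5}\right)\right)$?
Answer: $-1775$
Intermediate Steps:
$B = \frac{37}{3}$ ($B = -6 - \left(5 - 4 \left(5 \cdot \frac{1}{6} + 5^{2} \cdot \frac{1}{5}\right)\right) = -6 - \left(5 - 4 \left(\frac{5}{6} + 25 \cdot \frac{1}{5}\right)\right) = -6 - \left(5 - 4 \left(\frac{5}{6} + 5\right)\right) = -6 + \left(-5 + 4 \cdot \frac{35}{6}\right) = -6 + \left(-5 + \frac{70}{3}\right) = -6 + \frac{55}{3} = \frac{37}{3} \approx 12.333$)
$\left(-72 - 75\right) - 132 B = \left(-72 - 75\right) - 1628 = -147 - 1628 = -1775$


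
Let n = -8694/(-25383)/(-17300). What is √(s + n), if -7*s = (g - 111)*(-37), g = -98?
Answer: I*√11597961275174071406/102462710 ≈ 33.237*I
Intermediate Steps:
s = -7733/7 (s = -(-98 - 111)*(-37)/7 = -(-209)*(-37)/7 = -⅐*7733 = -7733/7 ≈ -1104.7)
n = -1449/73187650 (n = -8694*(-1/25383)*(-1/17300) = (2898/8461)*(-1/17300) = -1449/73187650 ≈ -1.9798e-5)
√(s + n) = √(-7733/7 - 1449/73187650) = √(-565960107593/512313550) = I*√11597961275174071406/102462710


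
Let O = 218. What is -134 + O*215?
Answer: 46736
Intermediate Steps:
-134 + O*215 = -134 + 218*215 = -134 + 46870 = 46736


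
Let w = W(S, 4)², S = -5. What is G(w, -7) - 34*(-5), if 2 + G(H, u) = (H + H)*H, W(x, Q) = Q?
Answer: 680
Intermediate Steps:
w = 16 (w = 4² = 16)
G(H, u) = -2 + 2*H² (G(H, u) = -2 + (H + H)*H = -2 + (2*H)*H = -2 + 2*H²)
G(w, -7) - 34*(-5) = (-2 + 2*16²) - 34*(-5) = (-2 + 2*256) + 170 = (-2 + 512) + 170 = 510 + 170 = 680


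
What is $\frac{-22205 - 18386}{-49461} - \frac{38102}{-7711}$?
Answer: $\frac{2197560223}{381393771} \approx 5.7619$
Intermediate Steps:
$\frac{-22205 - 18386}{-49461} - \frac{38102}{-7711} = \left(-40591\right) \left(- \frac{1}{49461}\right) - - \frac{38102}{7711} = \frac{40591}{49461} + \frac{38102}{7711} = \frac{2197560223}{381393771}$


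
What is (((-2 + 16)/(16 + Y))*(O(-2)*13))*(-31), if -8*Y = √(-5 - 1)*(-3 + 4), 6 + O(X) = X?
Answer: 23109632/8195 + 180544*I*√6/8195 ≈ 2820.0 + 53.965*I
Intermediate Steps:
O(X) = -6 + X
Y = -I*√6/8 (Y = -√(-5 - 1)*(-3 + 4)/8 = -√(-6)/8 = -I*√6/8 ≈ -0.30619*I)
(((-2 + 16)/(16 + Y))*(O(-2)*13))*(-31) = (((-2 + 16)/(16 - I*√6/8))*((-6 - 2)*13))*(-31) = ((14/(16 - I*√6/8))*(-8*13))*(-31) = ((14/(16 - I*√6/8))*(-104))*(-31) = -1456/(16 - I*√6/8)*(-31) = 45136/(16 - I*√6/8)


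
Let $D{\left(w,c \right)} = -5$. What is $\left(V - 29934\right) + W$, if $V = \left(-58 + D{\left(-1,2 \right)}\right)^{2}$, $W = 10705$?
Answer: $-15260$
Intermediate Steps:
$V = 3969$ ($V = \left(-58 - 5\right)^{2} = \left(-63\right)^{2} = 3969$)
$\left(V - 29934\right) + W = \left(3969 - 29934\right) + 10705 = -25965 + 10705 = -15260$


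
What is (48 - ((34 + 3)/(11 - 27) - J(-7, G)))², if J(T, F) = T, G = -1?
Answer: 480249/256 ≈ 1876.0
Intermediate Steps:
(48 - ((34 + 3)/(11 - 27) - J(-7, G)))² = (48 - ((34 + 3)/(11 - 27) - 1*(-7)))² = (48 - (37/(-16) + 7))² = (48 - (37*(-1/16) + 7))² = (48 - (-37/16 + 7))² = (48 - 1*75/16)² = (48 - 75/16)² = (693/16)² = 480249/256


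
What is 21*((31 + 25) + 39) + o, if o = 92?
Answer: 2087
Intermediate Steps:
21*((31 + 25) + 39) + o = 21*((31 + 25) + 39) + 92 = 21*(56 + 39) + 92 = 21*95 + 92 = 1995 + 92 = 2087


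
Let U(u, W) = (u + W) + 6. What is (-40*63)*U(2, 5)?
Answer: -32760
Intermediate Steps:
U(u, W) = 6 + W + u (U(u, W) = (W + u) + 6 = 6 + W + u)
(-40*63)*U(2, 5) = (-40*63)*(6 + 5 + 2) = -2520*13 = -32760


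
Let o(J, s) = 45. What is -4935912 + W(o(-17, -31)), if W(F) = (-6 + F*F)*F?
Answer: -4845057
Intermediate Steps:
W(F) = F*(-6 + F²) (W(F) = (-6 + F²)*F = F*(-6 + F²))
-4935912 + W(o(-17, -31)) = -4935912 + 45*(-6 + 45²) = -4935912 + 45*(-6 + 2025) = -4935912 + 45*2019 = -4935912 + 90855 = -4845057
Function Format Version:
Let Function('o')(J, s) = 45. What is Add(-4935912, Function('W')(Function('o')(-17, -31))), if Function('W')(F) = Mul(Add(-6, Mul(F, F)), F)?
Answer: -4845057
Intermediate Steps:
Function('W')(F) = Mul(F, Add(-6, Pow(F, 2))) (Function('W')(F) = Mul(Add(-6, Pow(F, 2)), F) = Mul(F, Add(-6, Pow(F, 2))))
Add(-4935912, Function('W')(Function('o')(-17, -31))) = Add(-4935912, Mul(45, Add(-6, Pow(45, 2)))) = Add(-4935912, Mul(45, Add(-6, 2025))) = Add(-4935912, Mul(45, 2019)) = Add(-4935912, 90855) = -4845057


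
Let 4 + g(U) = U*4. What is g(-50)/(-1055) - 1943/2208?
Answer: -1599433/2329440 ≈ -0.68662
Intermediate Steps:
g(U) = -4 + 4*U (g(U) = -4 + U*4 = -4 + 4*U)
g(-50)/(-1055) - 1943/2208 = (-4 + 4*(-50))/(-1055) - 1943/2208 = (-4 - 200)*(-1/1055) - 1943*1/2208 = -204*(-1/1055) - 1943/2208 = 204/1055 - 1943/2208 = -1599433/2329440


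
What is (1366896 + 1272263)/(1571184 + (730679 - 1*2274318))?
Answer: 2639159/27545 ≈ 95.813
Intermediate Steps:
(1366896 + 1272263)/(1571184 + (730679 - 1*2274318)) = 2639159/(1571184 + (730679 - 2274318)) = 2639159/(1571184 - 1543639) = 2639159/27545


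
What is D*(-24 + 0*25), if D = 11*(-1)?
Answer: 264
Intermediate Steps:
D = -11
D*(-24 + 0*25) = -11*(-24 + 0*25) = -11*(-24 + 0) = -11*(-24) = 264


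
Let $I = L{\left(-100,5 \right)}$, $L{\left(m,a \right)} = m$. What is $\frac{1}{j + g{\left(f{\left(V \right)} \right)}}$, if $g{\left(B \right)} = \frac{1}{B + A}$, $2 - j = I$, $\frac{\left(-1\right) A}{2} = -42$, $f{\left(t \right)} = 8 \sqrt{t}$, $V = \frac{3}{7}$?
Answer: $\frac{5018988}{511996759} + \frac{8 \sqrt{21}}{511996759} \approx 0.0098028$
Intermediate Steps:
$V = \frac{3}{7}$ ($V = 3 \cdot \frac{1}{7} = \frac{3}{7} \approx 0.42857$)
$I = -100$
$A = 84$ ($A = \left(-2\right) \left(-42\right) = 84$)
$j = 102$ ($j = 2 - -100 = 2 + 100 = 102$)
$g{\left(B \right)} = \frac{1}{84 + B}$ ($g{\left(B \right)} = \frac{1}{B + 84} = \frac{1}{84 + B}$)
$\frac{1}{j + g{\left(f{\left(V \right)} \right)}} = \frac{1}{102 + \frac{1}{84 + 8 \sqrt{\frac{3}{7}}}} = \frac{1}{102 + \frac{1}{84 + 8 \frac{\sqrt{21}}{7}}} = \frac{1}{102 + \frac{1}{84 + \frac{8 \sqrt{21}}{7}}}$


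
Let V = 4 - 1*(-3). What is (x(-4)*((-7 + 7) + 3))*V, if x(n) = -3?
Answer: -63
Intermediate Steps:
V = 7 (V = 4 + 3 = 7)
(x(-4)*((-7 + 7) + 3))*V = -3*((-7 + 7) + 3)*7 = -3*(0 + 3)*7 = -3*3*7 = -9*7 = -63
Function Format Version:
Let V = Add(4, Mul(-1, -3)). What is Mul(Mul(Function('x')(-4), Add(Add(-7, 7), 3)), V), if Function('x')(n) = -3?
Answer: -63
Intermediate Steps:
V = 7 (V = Add(4, 3) = 7)
Mul(Mul(Function('x')(-4), Add(Add(-7, 7), 3)), V) = Mul(Mul(-3, Add(Add(-7, 7), 3)), 7) = Mul(Mul(-3, Add(0, 3)), 7) = Mul(Mul(-3, 3), 7) = Mul(-9, 7) = -63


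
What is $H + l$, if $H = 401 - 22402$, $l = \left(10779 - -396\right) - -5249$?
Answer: $-5577$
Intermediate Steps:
$l = 16424$ ($l = \left(10779 + 396\right) + 5249 = 11175 + 5249 = 16424$)
$H = -22001$ ($H = 401 - 22402 = -22001$)
$H + l = -22001 + 16424 = -5577$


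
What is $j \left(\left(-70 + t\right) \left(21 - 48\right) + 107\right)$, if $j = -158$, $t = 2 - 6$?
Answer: $-332590$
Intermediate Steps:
$t = -4$ ($t = 2 - 6 = -4$)
$j \left(\left(-70 + t\right) \left(21 - 48\right) + 107\right) = - 158 \left(\left(-70 - 4\right) \left(21 - 48\right) + 107\right) = - 158 \left(\left(-74\right) \left(-27\right) + 107\right) = - 158 \left(1998 + 107\right) = \left(-158\right) 2105 = -332590$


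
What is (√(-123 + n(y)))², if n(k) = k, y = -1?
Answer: -124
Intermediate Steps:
(√(-123 + n(y)))² = (√(-123 - 1))² = (√(-124))² = (2*I*√31)² = -124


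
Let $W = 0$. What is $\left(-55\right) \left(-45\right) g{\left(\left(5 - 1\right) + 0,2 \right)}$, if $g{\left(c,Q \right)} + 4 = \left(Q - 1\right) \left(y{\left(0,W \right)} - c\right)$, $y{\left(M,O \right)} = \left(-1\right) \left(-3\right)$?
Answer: $-12375$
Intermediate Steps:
$y{\left(M,O \right)} = 3$
$g{\left(c,Q \right)} = -4 + \left(-1 + Q\right) \left(3 - c\right)$ ($g{\left(c,Q \right)} = -4 + \left(Q - 1\right) \left(3 - c\right) = -4 + \left(-1 + Q\right) \left(3 - c\right)$)
$\left(-55\right) \left(-45\right) g{\left(\left(5 - 1\right) + 0,2 \right)} = \left(-55\right) \left(-45\right) \left(-7 + \left(\left(5 - 1\right) + 0\right) + 3 \cdot 2 - 2 \left(\left(5 - 1\right) + 0\right)\right) = 2475 \left(-7 + \left(4 + 0\right) + 6 - 2 \left(4 + 0\right)\right) = 2475 \left(-7 + 4 + 6 - 2 \cdot 4\right) = 2475 \left(-7 + 4 + 6 - 8\right) = 2475 \left(-5\right) = -12375$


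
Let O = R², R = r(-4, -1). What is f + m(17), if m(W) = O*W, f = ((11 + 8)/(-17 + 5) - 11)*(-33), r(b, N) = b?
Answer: 2749/4 ≈ 687.25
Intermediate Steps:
R = -4
O = 16 (O = (-4)² = 16)
f = 1661/4 (f = (19/(-12) - 11)*(-33) = (19*(-1/12) - 11)*(-33) = (-19/12 - 11)*(-33) = -151/12*(-33) = 1661/4 ≈ 415.25)
m(W) = 16*W
f + m(17) = 1661/4 + 16*17 = 1661/4 + 272 = 2749/4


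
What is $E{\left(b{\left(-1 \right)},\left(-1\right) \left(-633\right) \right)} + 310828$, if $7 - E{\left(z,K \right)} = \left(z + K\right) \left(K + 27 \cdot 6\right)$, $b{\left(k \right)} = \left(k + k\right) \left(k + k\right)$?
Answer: $-195580$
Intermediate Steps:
$b{\left(k \right)} = 4 k^{2}$ ($b{\left(k \right)} = 2 k 2 k = 4 k^{2}$)
$E{\left(z,K \right)} = 7 - \left(162 + K\right) \left(K + z\right)$ ($E{\left(z,K \right)} = 7 - \left(z + K\right) \left(K + 27 \cdot 6\right) = 7 - \left(K + z\right) \left(K + 162\right) = 7 - \left(K + z\right) \left(162 + K\right) = 7 - \left(162 + K\right) \left(K + z\right)$)
$E{\left(b{\left(-1 \right)},\left(-1\right) \left(-633\right) \right)} + 310828 = \left(7 - \left(\left(-1\right) \left(-633\right)\right)^{2} - 162 \left(\left(-1\right) \left(-633\right)\right) - 162 \cdot 4 \left(-1\right)^{2} - \left(-1\right) \left(-633\right) 4 \left(-1\right)^{2}\right) + 310828 = \left(7 - 633^{2} - 102546 - 162 \cdot 4 \cdot 1 - 633 \cdot 4 \cdot 1\right) + 310828 = \left(7 - 400689 - 102546 - 648 - 633 \cdot 4\right) + 310828 = \left(7 - 400689 - 102546 - 648 - 2532\right) + 310828 = -506408 + 310828 = -195580$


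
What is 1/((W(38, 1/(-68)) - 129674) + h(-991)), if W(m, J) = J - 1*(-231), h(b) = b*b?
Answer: 68/57979383 ≈ 1.1728e-6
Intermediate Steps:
h(b) = b²
W(m, J) = 231 + J (W(m, J) = J + 231 = 231 + J)
1/((W(38, 1/(-68)) - 129674) + h(-991)) = 1/(((231 + 1/(-68)) - 129674) + (-991)²) = 1/(((231 - 1/68) - 129674) + 982081) = 1/((15707/68 - 129674) + 982081) = 1/(-8802125/68 + 982081) = 1/(57979383/68) = 68/57979383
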